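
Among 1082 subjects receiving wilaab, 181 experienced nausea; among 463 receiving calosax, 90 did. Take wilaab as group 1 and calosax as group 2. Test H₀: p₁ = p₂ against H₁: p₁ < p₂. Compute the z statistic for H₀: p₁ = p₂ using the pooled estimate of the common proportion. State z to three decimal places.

p̂₁ = 181/1082 ≈ 0.16728, p̂₂ = 90/463 ≈ 0.19438.
Pooled p̂ = (181+90)/(1082+463) = 271/1545 = 0.17540.
SE = √(p̂(1−p̂)(1/n₁+1/n₂)) = √(0.17540·0.82460·0.00308404) = √(0.000446069) = 0.02112.
z = (0.16728 − 0.19438)/0.02112 = -0.02710/0.02112 = -1.283.
p-value = P(Z < -1.283) ≈ 0.0997.

z = -1.283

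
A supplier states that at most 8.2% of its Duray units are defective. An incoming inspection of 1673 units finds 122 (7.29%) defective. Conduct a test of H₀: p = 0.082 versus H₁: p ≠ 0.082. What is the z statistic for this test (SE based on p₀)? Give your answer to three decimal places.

z = -1.353

p̂ = 122/1673 = 0.07292.
Under H₀, SE = √(0.082·0.918/1673) = √(4.49946e-05) = 0.00671.
z = (0.07292 − 0.082)/0.00671 = -0.00908/0.00671 = -1.353.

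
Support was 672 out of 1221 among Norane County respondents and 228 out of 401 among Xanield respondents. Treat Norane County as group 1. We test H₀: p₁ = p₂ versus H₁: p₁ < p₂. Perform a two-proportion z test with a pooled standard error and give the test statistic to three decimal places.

p̂₁ = 672/1221 ≈ 0.55037, p̂₂ = 228/401 ≈ 0.56858.
Pooled p̂ = (672+228)/(1221+401) = 900/1622 = 0.55487.
SE = √(0.246989 × 0.00331277) = 0.02860.
z = (0.55037 − 0.56858)/0.02860 = -0.01821/0.02860 = -0.637.

z = -0.637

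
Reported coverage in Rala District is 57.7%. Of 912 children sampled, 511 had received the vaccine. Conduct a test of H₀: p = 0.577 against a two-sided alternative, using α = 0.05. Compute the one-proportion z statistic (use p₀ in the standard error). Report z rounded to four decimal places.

p̂ = 511/912 ≈ 0.560307.
Standard error under H₀: √(0.577×0.423/912) = 0.016359.
z = (0.560307 − 0.577)/0.016359 = -0.016693/0.016359 = -1.0204.
Two-sided p-value ≈ 2·Φ(−1.020) = 0.3075, so at α = 0.05 we fail to reject H₀.

z = -1.0204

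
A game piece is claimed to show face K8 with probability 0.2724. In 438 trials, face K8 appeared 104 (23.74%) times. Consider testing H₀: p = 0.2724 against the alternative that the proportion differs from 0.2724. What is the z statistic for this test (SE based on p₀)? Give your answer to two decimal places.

z = -1.64

p̂ = 104/438 ≈ 0.2374.
Standard error under H₀: √(0.2724×0.7276/438) = 0.0213.
z = (0.2374 − 0.2724)/0.0213 = -0.0350/0.0213 = -1.64.
p-value = 2·P(Z > 1.643) ≈ 0.1003.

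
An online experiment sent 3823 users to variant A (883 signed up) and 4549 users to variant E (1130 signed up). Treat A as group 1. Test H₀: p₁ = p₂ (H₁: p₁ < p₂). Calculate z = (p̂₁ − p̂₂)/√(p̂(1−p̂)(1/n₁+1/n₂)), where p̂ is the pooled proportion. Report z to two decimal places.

p̂₁ = 883/3823 ≈ 0.23097, p̂₂ = 1130/4549 ≈ 0.24841.
Pooled p̂ = (883+1130)/(3823+4549) = 2013/8372 = 0.24044.
SE = √(p̂(1−p̂)(1/n₁+1/n₂)) = √(0.24044·0.75956·0.000481403) = √(8.79191e-05) = 0.00938.
z = (0.23097 − 0.24841)/0.00938 = -0.01744/0.00938 = -1.86.

z = -1.86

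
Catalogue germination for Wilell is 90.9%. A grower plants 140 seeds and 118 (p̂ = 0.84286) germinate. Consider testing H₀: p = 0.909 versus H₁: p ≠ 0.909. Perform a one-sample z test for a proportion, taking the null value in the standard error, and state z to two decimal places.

p̂ = 118/140 = 0.8429.
Under H₀, SE = √(0.909·0.091/140) = √(0.00059085) = 0.0243.
z = (0.8429 − 0.909)/0.0243 = -0.0661/0.0243 = -2.72.

z = -2.72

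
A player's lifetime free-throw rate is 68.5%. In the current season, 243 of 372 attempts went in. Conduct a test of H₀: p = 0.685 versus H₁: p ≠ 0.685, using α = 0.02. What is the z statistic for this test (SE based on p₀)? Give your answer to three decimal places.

z = -1.319

p̂ = 243/372 = 0.65323.
Standard error under H₀: √(0.685×0.315/372) = 0.02408.
z = (0.65323 − 0.685)/0.02408 = -0.03177/0.02408 = -1.319.
Two-sided p-value ≈ 2·Φ(−1.319) = 0.1871. With α = 0.02, fail to reject H₀.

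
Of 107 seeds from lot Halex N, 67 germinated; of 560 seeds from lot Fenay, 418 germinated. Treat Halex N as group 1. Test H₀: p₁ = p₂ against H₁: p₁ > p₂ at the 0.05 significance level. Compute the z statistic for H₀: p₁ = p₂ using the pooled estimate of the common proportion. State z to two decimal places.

p̂₁ = 67/107 = 0.6262, p̂₂ = 418/560 = 0.7464.
Pooled p̂ = (67+418)/(107+560) = 485/667 = 0.7271.
SE = √(0.198409 × 0.0111315) = 0.0470.
z = (0.6262 − 0.7464)/0.0470 = -0.1202/0.0470 = -2.56.
p-value = P(Z > -2.559) ≈ 0.9948. With α = 0.05, fail to reject H₀.

z = -2.56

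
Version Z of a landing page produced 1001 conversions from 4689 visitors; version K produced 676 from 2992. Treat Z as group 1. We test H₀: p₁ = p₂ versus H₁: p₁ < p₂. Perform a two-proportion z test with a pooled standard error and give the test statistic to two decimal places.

p̂₁ = 1001/4689 = 0.21348, p̂₂ = 676/2992 = 0.22594.
Pooled p̂ = (1001+676)/(4689+2992) = 1677/7681 = 0.21833.
SE = √(p̂(1−p̂)(1/n₁+1/n₂)) = √(0.21833·0.78167·0.00054749) = √(9.3436e-05) = 0.00967.
z = (0.21348 − 0.22594)/0.00967 = -0.01246/0.00967 = -1.29.

z = -1.29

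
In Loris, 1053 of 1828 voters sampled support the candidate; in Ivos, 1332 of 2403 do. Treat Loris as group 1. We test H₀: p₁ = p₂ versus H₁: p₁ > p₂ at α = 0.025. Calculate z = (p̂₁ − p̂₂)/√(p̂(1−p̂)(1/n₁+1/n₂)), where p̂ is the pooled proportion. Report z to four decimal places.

z = 1.4120

p̂₁ = 1053/1828 = 0.576039, p̂₂ = 1332/2403 = 0.554307.
Pooled p̂ = (1053+1332)/(1828+2403) = 2385/4231 = 0.563697.
SE = √(p̂(1−p̂)(1/n₁+1/n₂)) = √(0.563697·0.436303·0.000963192) = √(0.00023689) = 0.015391.
z = (0.576039 − 0.554307)/0.015391 = 0.021732/0.015391 = 1.4120.
p-value = P(Z > 1.412) ≈ 0.0790. With α = 0.025, fail to reject H₀.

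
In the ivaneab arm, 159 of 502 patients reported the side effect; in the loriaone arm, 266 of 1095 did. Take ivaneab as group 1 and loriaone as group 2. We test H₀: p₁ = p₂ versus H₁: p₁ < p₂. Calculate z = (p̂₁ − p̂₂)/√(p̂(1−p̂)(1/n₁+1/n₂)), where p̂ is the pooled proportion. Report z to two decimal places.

z = 3.10

p̂₁ = 159/502 = 0.3167, p̂₂ = 266/1095 = 0.2429.
Pooled p̂ = (159+266)/(502+1095) = 425/1597 = 0.2661.
SE = √(p̂(1−p̂)(1/n₁+1/n₂)) = √(0.2661·0.7339·0.00290527) = √(0.000567406) = 0.0238.
z = (0.3167 − 0.2429)/0.0238 = 0.0738/0.0238 = 3.10.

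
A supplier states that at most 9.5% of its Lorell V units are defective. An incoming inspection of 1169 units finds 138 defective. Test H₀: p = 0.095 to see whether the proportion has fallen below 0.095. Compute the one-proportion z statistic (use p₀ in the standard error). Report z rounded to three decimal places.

z = 2.688

p̂ = 138/1169 ≈ 0.118050.
Standard error under H₀: √(0.095×0.905/1169) = 0.008576.
z = (0.118050 − 0.095)/0.008576 = 0.023050/0.008576 = 2.688.
p-value = P(Z < 2.688) ≈ 0.9964.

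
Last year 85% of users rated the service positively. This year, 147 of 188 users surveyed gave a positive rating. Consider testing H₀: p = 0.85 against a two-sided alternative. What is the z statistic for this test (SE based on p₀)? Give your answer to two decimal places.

p̂ = 147/188 = 0.78191.
Standard error under H₀: √(0.85×0.15/188) = 0.02604.
z = (0.78191 − 0.85)/0.02604 = -0.06809/0.02604 = -2.61.
Two-sided p-value ≈ 2·Φ(−2.614) = 0.0089.

z = -2.61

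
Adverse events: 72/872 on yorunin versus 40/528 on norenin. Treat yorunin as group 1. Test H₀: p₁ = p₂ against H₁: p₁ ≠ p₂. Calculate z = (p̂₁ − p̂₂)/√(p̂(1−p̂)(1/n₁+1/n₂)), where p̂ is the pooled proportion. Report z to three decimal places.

p̂₁ = 72/872 = 0.08257, p̂₂ = 40/528 = 0.07576.
Pooled p̂ = (72+40)/(872+528) = 112/1400 = 0.08000.
SE = √(0.0736 × 0.00304073) = 0.01496.
z = (0.08257 − 0.07576)/0.01496 = 0.00681/0.01496 = 0.455.

z = 0.455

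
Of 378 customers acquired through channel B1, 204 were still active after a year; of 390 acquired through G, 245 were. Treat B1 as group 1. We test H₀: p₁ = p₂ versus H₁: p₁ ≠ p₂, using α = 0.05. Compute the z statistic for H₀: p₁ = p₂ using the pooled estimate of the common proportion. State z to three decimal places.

p̂₁ = 204/378 ≈ 0.53968, p̂₂ = 245/390 ≈ 0.62821.
Pooled p̂ = (204+245)/(378+390) = 449/768 = 0.58464.
SE = √(0.242837 × 0.00520961) = 0.03557.
z = (0.53968 − 0.62821)/0.03557 = -0.08853/0.03557 = -2.489.
p-value = 2·P(Z > 2.489) ≈ 0.0128. With α = 0.05, reject H₀.

z = -2.489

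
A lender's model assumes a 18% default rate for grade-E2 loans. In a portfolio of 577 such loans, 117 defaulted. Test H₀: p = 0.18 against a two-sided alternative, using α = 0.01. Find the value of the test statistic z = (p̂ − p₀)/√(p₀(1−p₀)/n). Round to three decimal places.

p̂ = 117/577 ≈ 0.20277.
Standard error under H₀: √(0.18×0.82/577) = 0.01599.
z = (0.20277 − 0.18)/0.01599 = 0.02277/0.01599 = 1.424.
p-value = 2·P(Z > 1.424) ≈ 0.1545. With α = 0.01, fail to reject H₀.

z = 1.424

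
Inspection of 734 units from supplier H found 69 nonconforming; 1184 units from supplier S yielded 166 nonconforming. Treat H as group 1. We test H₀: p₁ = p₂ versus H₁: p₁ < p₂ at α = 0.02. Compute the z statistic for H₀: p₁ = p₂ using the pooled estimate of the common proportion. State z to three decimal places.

z = -2.999

p̂₁ = 69/734 = 0.09401, p̂₂ = 166/1184 = 0.14020.
Pooled p̂ = (69+166)/(734+1184) = 235/1918 = 0.12252.
SE = √(p̂(1−p̂)(1/n₁+1/n₂)) = √(0.12252·0.87748·0.00220699) = √(0.000237277) = 0.01540.
z = (0.09401 − 0.14020)/0.01540 = -0.04619/0.01540 = -2.999.
p-value = P(Z < -2.999) ≈ 0.0014; since p < α = 0.02, reject H₀.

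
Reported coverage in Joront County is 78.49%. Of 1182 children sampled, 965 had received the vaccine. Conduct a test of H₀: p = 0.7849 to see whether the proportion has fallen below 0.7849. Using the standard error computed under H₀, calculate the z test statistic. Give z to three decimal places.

p̂ = 965/1182 ≈ 0.81641.
Standard error under H₀: √(0.7849×0.2151/1182) = 0.01195.
z = (0.81641 − 0.7849)/0.01195 = 0.03151/0.01195 = 2.637.
p-value = P(Z < 2.637) ≈ 0.9958.

z = 2.637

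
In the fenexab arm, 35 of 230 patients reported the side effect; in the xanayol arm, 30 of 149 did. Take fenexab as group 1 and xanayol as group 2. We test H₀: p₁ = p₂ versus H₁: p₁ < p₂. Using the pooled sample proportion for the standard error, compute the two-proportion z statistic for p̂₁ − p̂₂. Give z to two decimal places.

z = -1.24

p̂₁ = 35/230 = 0.1522, p̂₂ = 30/149 = 0.2013.
Pooled p̂ = (35+30)/(230+149) = 65/379 = 0.1715.
SE = √(0.14209 × 0.0110592) = 0.0396.
z = (0.1522 − 0.2013)/0.0396 = -0.0491/0.0396 = -1.24.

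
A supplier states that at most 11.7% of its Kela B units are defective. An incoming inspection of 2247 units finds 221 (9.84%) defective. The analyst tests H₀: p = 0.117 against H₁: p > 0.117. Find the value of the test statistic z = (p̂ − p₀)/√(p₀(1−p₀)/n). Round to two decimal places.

p̂ = 221/2247 = 0.09835.
Under H₀, SE = √(0.117·0.883/2247) = √(4.59773e-05) = 0.00678.
z = (0.09835 − 0.117)/0.00678 = -0.01865/0.00678 = -2.75.

z = -2.75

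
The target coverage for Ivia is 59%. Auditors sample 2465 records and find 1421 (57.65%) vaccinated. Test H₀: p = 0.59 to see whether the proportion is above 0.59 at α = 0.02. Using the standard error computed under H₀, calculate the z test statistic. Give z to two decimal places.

z = -1.37

p̂ = 1421/2465 ≈ 0.57647.
Under H₀, SE = √(0.59·0.41/2465) = √(9.81339e-05) = 0.00991.
z = (0.57647 − 0.59)/0.00991 = -0.01353/0.00991 = -1.37.
p-value = P(Z > -1.366) ≈ 0.9140; since p > α = 0.02, fail to reject H₀.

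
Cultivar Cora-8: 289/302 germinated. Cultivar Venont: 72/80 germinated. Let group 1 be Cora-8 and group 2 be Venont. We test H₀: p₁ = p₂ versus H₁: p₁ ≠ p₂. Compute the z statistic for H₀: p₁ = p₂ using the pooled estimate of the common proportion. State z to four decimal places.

z = 1.9872

p̂₁ = 289/302 ≈ 0.956954, p̂₂ = 72/80 ≈ 0.900000.
Pooled p̂ = (289+72)/(302+80) = 361/382 = 0.945026.
SE = √(0.0519517 × 0.0158113) = 0.028660.
z = (0.956954 − 0.900000)/0.028660 = 0.056954/0.028660 = 1.9872.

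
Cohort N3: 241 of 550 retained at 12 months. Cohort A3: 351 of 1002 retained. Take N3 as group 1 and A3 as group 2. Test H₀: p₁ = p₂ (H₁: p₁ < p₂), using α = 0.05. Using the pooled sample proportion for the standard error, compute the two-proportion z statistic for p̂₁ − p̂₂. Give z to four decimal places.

p̂₁ = 241/550 ≈ 0.4381818, p̂₂ = 351/1002 ≈ 0.3502994.
Pooled p̂ = (241+351)/(550+1002) = 592/1552 = 0.3814433.
SE = √(p̂(1−p̂)(1/n₁+1/n₂)) = √(0.3814433·0.6185567·0.00281619) = √(0.000664463) = 0.0257772.
z = (0.4381818 − 0.3502994)/0.0257772 = 0.0878824/0.0257772 = 3.4093.
p-value = P(Z < 3.409) ≈ 0.9997; since p > α = 0.05, fail to reject H₀.

z = 3.4093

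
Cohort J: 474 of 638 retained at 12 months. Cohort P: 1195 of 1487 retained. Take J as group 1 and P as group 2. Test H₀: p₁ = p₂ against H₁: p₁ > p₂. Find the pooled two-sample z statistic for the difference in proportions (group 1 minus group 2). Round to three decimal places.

p̂₁ = 474/638 = 0.74295, p̂₂ = 1195/1487 = 0.80363.
Pooled p̂ = (474+1195)/(638+1487) = 1669/2125 = 0.78541.
SE = √(0.16854 × 0.00223989) = 0.01943.
z = (0.74295 − 0.80363)/0.01943 = -0.06068/0.01943 = -3.123.
p-value = P(Z > -3.123) ≈ 0.9991.

z = -3.123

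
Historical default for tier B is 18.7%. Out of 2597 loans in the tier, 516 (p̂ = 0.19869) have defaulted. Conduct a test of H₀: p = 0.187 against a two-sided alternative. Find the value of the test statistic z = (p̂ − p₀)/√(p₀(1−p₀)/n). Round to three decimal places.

z = 1.528

p̂ = 516/2597 ≈ 0.19869.
SE = √(p₀(1−p₀)/n) = √(0.15203/2597) = 0.00765.
z = (0.19869 − 0.187)/0.00765 = 0.01169/0.00765 = 1.528.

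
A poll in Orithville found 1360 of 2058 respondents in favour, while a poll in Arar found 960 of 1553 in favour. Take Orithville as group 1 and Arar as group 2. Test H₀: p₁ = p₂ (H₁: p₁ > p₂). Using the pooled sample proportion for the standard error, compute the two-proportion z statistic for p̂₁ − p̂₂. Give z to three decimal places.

z = 2.649

p̂₁ = 1360/2058 ≈ 0.66084, p̂₂ = 960/1553 ≈ 0.61816.
Pooled p̂ = (1360+960)/(2058+1553) = 2320/3611 = 0.64248.
SE = √(0.229699 × 0.00112982) = 0.01611.
z = (0.66084 − 0.61816)/0.01611 = 0.04268/0.01611 = 2.649.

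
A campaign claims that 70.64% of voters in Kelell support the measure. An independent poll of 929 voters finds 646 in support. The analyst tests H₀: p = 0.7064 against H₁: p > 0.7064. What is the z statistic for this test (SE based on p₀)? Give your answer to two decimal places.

z = -0.74

p̂ = 646/929 ≈ 0.6954.
Under H₀, SE = √(0.7064·0.2936/929) = √(0.00022325) = 0.0149.
z = (0.6954 − 0.7064)/0.0149 = -0.0110/0.0149 = -0.74.
p-value = P(Z > -0.738) ≈ 0.7698.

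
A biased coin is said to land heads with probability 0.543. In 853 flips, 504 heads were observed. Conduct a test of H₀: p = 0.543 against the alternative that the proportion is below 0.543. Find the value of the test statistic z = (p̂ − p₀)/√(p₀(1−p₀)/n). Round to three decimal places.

p̂ = 504/853 ≈ 0.590856.
Under H₀, SE = √(0.543·0.457/853) = √(0.000290916) = 0.017056.
z = (0.590856 − 0.543)/0.017056 = 0.047856/0.017056 = 2.806.

z = 2.806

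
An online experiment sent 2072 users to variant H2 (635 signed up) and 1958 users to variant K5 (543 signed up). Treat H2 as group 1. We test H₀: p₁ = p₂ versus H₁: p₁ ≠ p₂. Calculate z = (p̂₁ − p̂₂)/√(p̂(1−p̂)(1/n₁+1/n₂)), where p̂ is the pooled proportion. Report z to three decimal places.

z = 2.033

p̂₁ = 635/2072 ≈ 0.306467, p̂₂ = 543/1958 ≈ 0.277324.
Pooled p̂ = (635+543)/(2072+1958) = 1178/4030 = 0.292308.
SE = √(p̂(1−p̂)(1/n₁+1/n₂)) = √(0.292308·0.707692·0.000993351) = √(0.000205488) = 0.014335.
z = (0.306467 − 0.277324)/0.014335 = 0.029143/0.014335 = 2.033.
Two-sided p-value ≈ 2·Φ(−2.033) = 0.0420.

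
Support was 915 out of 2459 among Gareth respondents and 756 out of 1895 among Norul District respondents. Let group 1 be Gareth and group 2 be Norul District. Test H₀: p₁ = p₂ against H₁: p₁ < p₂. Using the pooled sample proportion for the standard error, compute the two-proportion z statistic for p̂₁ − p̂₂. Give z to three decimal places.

p̂₁ = 915/2459 ≈ 0.372102, p̂₂ = 756/1895 ≈ 0.398945.
Pooled p̂ = (915+756)/(2459+1895) = 1671/4354 = 0.383785.
SE = √(p̂(1−p̂)(1/n₁+1/n₂)) = √(0.383785·0.616215·0.000934374) = √(0.000220974) = 0.014865.
z = (0.372102 − 0.398945)/0.014865 = -0.026843/0.014865 = -1.806.

z = -1.806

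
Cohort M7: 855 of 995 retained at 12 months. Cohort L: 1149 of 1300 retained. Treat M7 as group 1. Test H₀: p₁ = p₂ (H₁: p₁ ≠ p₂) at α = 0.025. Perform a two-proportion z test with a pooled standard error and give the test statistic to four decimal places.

z = -1.7516

p̂₁ = 855/995 ≈ 0.859296, p̂₂ = 1149/1300 ≈ 0.883846.
Pooled p̂ = (855+1149)/(995+1300) = 2004/2295 = 0.873203.
SE = √(0.11072 × 0.00177426) = 0.014016.
z = (0.859296 − 0.883846)/0.014016 = -0.024550/0.014016 = -1.7516.
p-value = 2·P(Z > 1.752) ≈ 0.0798; since p > α = 0.025, fail to reject H₀.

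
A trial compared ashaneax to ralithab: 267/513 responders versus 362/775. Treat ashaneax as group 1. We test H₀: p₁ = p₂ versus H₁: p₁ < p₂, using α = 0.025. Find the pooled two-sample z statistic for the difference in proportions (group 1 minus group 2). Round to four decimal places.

p̂₁ = 267/513 ≈ 0.520468, p̂₂ = 362/775 ≈ 0.467097.
Pooled p̂ = (267+362)/(513+775) = 629/1288 = 0.488354.
SE = √(0.249864 × 0.00323964) = 0.028451.
z = (0.520468 − 0.467097)/0.028451 = 0.053371/0.028451 = 1.8759.
p-value = P(Z < 1.876) ≈ 0.9697. With α = 0.025, fail to reject H₀.

z = 1.8759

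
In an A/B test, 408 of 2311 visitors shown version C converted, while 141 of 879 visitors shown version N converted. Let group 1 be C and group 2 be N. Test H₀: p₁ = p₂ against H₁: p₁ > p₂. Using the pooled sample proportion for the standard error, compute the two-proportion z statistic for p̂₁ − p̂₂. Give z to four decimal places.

p̂₁ = 408/2311 = 0.176547, p̂₂ = 141/879 = 0.160410.
Pooled p̂ = (408+141)/(2311+879) = 549/3190 = 0.172100.
SE = √(p̂(1−p̂)(1/n₁+1/n₂)) = √(0.172100·0.827900·0.00157037) = √(0.000223749) = 0.014958.
z = (0.176547 − 0.160410)/0.014958 = 0.016137/0.014958 = 1.0788.

z = 1.0788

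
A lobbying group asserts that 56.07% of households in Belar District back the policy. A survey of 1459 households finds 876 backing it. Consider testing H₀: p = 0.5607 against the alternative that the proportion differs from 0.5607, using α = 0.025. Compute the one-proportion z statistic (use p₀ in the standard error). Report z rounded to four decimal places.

z = 3.0563

p̂ = 876/1459 ≈ 0.600411.
Under H₀, SE = √(0.5607·0.4393/1459) = √(0.000168825) = 0.012993.
z = (0.600411 − 0.5607)/0.012993 = 0.039711/0.012993 = 3.0563.
p-value = 2·P(Z > 3.056) ≈ 0.0022; since p < α = 0.025, reject H₀.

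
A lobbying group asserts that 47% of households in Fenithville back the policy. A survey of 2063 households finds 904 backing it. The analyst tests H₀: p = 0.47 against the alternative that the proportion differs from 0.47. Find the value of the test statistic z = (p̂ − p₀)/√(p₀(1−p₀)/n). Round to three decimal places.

z = -2.894

p̂ = 904/2063 ≈ 0.43820.
Standard error under H₀: √(0.47×0.53/2063) = 0.01099.
z = (0.43820 − 0.47)/0.01099 = -0.03180/0.01099 = -2.894.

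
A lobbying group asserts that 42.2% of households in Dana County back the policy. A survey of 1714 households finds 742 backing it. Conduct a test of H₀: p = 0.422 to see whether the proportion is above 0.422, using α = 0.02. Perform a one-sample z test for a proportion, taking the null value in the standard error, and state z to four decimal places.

z = 0.9142

p̂ = 742/1714 ≈ 0.432905.
SE = √(p₀(1−p₀)/n) = √(0.24392/1714) = 0.011929.
z = (0.432905 − 0.422)/0.011929 = 0.010905/0.011929 = 0.9142.
p-value = P(Z > 0.914) ≈ 0.1803, so at α = 0.02 we fail to reject H₀.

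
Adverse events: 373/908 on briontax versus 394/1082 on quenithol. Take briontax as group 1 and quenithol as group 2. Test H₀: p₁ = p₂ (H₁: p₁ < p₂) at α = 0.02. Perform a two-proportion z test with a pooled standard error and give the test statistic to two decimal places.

z = 2.13

p̂₁ = 373/908 ≈ 0.4108, p̂₂ = 394/1082 ≈ 0.3641.
Pooled p̂ = (373+394)/(908+1082) = 767/1990 = 0.3854.
SE = √(0.236873 × 0.00202554) = 0.0219.
z = (0.4108 − 0.3641)/0.0219 = 0.0467/0.0219 = 2.13.
p-value = P(Z < 2.130) ≈ 0.9834. With α = 0.02, fail to reject H₀.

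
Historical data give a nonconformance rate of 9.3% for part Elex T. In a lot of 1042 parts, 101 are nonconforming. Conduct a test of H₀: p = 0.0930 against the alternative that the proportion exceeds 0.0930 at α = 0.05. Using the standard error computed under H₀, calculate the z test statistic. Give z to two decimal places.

p̂ = 101/1042 = 0.09693.
SE = √(p₀(1−p₀)/n) = √(0.084351/1042) = 0.00900.
z = (0.09693 − 0.093)/0.00900 = 0.00393/0.00900 = 0.44.
p-value = P(Z > 0.437) ≈ 0.3312. With α = 0.05, fail to reject H₀.

z = 0.44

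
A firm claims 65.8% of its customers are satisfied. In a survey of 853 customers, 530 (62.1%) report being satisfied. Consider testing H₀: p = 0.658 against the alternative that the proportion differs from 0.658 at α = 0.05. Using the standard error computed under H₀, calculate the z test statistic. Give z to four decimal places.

p̂ = 530/853 ≈ 0.6213365.
Under H₀, SE = √(0.658·0.342/853) = √(0.000263817) = 0.0162424.
z = (0.6213365 − 0.658)/0.0162424 = -0.0366635/0.0162424 = -2.2573.
p-value = 2·P(Z > 2.257) ≈ 0.0240. With α = 0.05, reject H₀.

z = -2.2573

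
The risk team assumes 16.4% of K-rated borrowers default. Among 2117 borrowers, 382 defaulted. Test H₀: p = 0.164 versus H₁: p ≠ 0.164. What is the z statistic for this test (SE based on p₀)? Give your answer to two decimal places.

p̂ = 382/2117 ≈ 0.18044.
Under H₀, SE = √(0.164·0.836/2117) = √(6.47633e-05) = 0.00805.
z = (0.18044 − 0.164)/0.00805 = 0.01644/0.00805 = 2.04.
p-value = 2·P(Z > 2.043) ≈ 0.0410.

z = 2.04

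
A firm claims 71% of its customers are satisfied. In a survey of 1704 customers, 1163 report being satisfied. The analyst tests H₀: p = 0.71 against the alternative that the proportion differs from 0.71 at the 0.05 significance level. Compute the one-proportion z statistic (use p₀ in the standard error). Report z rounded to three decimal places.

z = -2.501

p̂ = 1163/1704 ≈ 0.68251.
SE = √(p₀(1−p₀)/n) = √(0.2059/1704) = 0.01099.
z = (0.68251 − 0.71)/0.01099 = -0.02749/0.01099 = -2.501.
p-value = 2·P(Z > 2.501) ≈ 0.0124; since p < α = 0.05, reject H₀.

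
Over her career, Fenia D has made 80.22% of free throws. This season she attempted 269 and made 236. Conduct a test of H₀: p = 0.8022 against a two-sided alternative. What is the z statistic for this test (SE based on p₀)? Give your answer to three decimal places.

z = 3.093

p̂ = 236/269 ≈ 0.87732.
Under H₀, SE = √(0.8022·0.1978/269) = √(0.00058987) = 0.02429.
z = (0.87732 − 0.8022)/0.02429 = 0.07512/0.02429 = 3.093.
Two-sided p-value ≈ 2·Φ(−3.093) = 0.0020.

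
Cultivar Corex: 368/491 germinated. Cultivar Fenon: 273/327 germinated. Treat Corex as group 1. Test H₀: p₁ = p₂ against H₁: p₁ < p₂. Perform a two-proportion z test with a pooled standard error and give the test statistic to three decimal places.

z = -2.905

p̂₁ = 368/491 = 0.74949, p̂₂ = 273/327 = 0.83486.
Pooled p̂ = (368+273)/(491+327) = 641/818 = 0.78362.
SE = √(p̂(1−p̂)(1/n₁+1/n₂)) = √(0.78362·0.21638·0.00509476) = √(0.000863871) = 0.02939.
z = (0.74949 − 0.83486)/0.02939 = -0.08537/0.02939 = -2.905.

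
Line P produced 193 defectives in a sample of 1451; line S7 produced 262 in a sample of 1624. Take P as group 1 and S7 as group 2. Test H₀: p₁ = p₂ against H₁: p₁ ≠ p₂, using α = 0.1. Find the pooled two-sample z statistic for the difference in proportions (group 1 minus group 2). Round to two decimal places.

z = -2.21

p̂₁ = 193/1451 ≈ 0.1330, p̂₂ = 262/1624 ≈ 0.1613.
Pooled p̂ = (193+262)/(1451+1624) = 455/3075 = 0.1480.
SE = √(p̂(1−p̂)(1/n₁+1/n₂)) = √(0.1480·0.8520·0.00130494) = √(0.000164518) = 0.0128.
z = (0.1330 − 0.1613)/0.0128 = -0.0283/0.0128 = -2.21.
p-value = 2·P(Z > 2.208) ≈ 0.0273. With α = 0.1, reject H₀.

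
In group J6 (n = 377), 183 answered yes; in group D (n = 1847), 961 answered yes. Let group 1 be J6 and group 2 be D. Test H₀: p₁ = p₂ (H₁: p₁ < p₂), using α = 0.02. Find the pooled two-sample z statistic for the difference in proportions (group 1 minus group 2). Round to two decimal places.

z = -1.24

p̂₁ = 183/377 ≈ 0.4854, p̂₂ = 961/1847 ≈ 0.5203.
Pooled p̂ = (183+961)/(377+1847) = 1144/2224 = 0.5144.
SE = √(p̂(1−p̂)(1/n₁+1/n₂)) = √(0.5144·0.4856·0.00319394) = √(0.000797823) = 0.0282.
z = (0.4854 − 0.5203)/0.0282 = -0.0349/0.0282 = -1.24.
p-value = P(Z < -1.235) ≈ 0.1084. With α = 0.02, fail to reject H₀.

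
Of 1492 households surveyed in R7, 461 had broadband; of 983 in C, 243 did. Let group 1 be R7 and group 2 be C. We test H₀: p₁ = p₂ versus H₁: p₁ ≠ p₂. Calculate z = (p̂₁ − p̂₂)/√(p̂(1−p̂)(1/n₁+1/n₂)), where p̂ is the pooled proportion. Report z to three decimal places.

p̂₁ = 461/1492 ≈ 0.308981, p̂₂ = 243/983 ≈ 0.247202.
Pooled p̂ = (461+243)/(1492+983) = 704/2475 = 0.284444.
SE = √(0.203536 × 0.00168754) = 0.018533.
z = (0.308981 − 0.247202)/0.018533 = 0.061779/0.018533 = 3.333.
Two-sided p-value ≈ 2·Φ(−3.333) = 0.0009.

z = 3.333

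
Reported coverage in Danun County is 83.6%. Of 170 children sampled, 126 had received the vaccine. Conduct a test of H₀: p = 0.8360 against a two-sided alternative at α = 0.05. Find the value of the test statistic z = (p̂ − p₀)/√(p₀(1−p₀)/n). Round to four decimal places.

p̂ = 126/170 = 0.741176.
Standard error under H₀: √(0.836×0.164/170) = 0.028399.
z = (0.741176 − 0.836)/0.028399 = -0.094824/0.028399 = -3.3390.
p-value = 2·P(Z > 3.339) ≈ 0.0008, so at α = 0.05 we reject H₀.

z = -3.3390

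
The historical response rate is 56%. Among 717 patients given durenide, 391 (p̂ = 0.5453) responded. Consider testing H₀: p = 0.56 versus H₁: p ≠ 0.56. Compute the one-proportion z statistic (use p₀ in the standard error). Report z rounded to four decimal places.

p̂ = 391/717 ≈ 0.545328.
SE = √(p₀(1−p₀)/n) = √(0.2464/717) = 0.018538.
z = (0.545328 − 0.56)/0.018538 = -0.014672/0.018538 = -0.7915.

z = -0.7915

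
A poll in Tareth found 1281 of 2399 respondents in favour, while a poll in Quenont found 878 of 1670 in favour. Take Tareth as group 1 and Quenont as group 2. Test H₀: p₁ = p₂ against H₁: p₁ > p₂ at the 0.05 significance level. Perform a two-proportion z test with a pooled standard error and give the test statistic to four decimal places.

z = 0.5171

p̂₁ = 1281/2399 ≈ 0.5339725, p̂₂ = 878/1670 ≈ 0.5257485.
Pooled p̂ = (1281+878)/(2399+1670) = 2159/4069 = 0.5305972.
SE = √(0.249064 × 0.00101564) = 0.0159047.
z = (0.5339725 − 0.5257485)/0.0159047 = 0.0082240/0.0159047 = 0.5171.
p-value = P(Z > 0.517) ≈ 0.3026, so at α = 0.05 we fail to reject H₀.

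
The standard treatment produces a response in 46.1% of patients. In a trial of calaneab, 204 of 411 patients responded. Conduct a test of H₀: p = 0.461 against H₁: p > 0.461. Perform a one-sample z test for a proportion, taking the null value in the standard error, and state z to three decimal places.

p̂ = 204/411 = 0.49635.
SE = √(p₀(1−p₀)/n) = √(0.24848/411) = 0.02459.
z = (0.49635 − 0.461)/0.02459 = 0.03535/0.02459 = 1.438.

z = 1.438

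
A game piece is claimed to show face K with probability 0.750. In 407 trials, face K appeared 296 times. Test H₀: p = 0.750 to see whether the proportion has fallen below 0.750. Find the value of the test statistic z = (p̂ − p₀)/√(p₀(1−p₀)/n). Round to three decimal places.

p̂ = 296/407 ≈ 0.72727.
SE = √(p₀(1−p₀)/n) = √(0.1875/407) = 0.02146.
z = (0.72727 − 0.75)/0.02146 = -0.02273/0.02146 = -1.059.
p-value = P(Z < -1.059) ≈ 0.1448.

z = -1.059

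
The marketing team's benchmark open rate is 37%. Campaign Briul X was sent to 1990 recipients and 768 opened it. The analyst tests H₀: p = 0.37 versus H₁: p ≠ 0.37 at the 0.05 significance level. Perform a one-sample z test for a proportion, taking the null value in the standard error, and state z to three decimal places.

p̂ = 768/1990 = 0.38593.
SE = √(p₀(1−p₀)/n) = √(0.2331/1990) = 0.01082.
z = (0.38593 − 0.37)/0.01082 = 0.01593/0.01082 = 1.472.
Two-sided p-value ≈ 2·Φ(−1.472) = 0.1411; since p > α = 0.05, fail to reject H₀.

z = 1.472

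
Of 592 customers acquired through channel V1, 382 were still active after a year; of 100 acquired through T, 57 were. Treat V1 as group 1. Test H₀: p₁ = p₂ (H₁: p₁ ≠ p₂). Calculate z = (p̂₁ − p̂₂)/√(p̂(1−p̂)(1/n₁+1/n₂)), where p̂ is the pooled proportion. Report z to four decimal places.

p̂₁ = 382/592 ≈ 0.645270, p̂₂ = 57/100 ≈ 0.570000.
Pooled p̂ = (382+57)/(592+100) = 439/692 = 0.634393.
SE = √(p̂(1−p̂)(1/n₁+1/n₂)) = √(0.634393·0.365607·0.0116892) = √(0.00271117) = 0.052069.
z = (0.645270 − 0.570000)/0.052069 = 0.075270/0.052069 = 1.4456.

z = 1.4456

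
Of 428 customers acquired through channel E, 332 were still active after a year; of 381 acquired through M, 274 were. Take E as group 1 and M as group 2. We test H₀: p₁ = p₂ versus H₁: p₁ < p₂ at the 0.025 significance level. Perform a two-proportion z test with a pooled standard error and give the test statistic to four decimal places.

p̂₁ = 332/428 ≈ 0.775701, p̂₂ = 274/381 ≈ 0.719160.
Pooled p̂ = (332+274)/(428+381) = 606/809 = 0.749073.
SE = √(0.187963 × 0.00496112) = 0.030537.
z = (0.775701 − 0.719160)/0.030537 = 0.056541/0.030537 = 1.8516.
p-value = P(Z < 1.852) ≈ 0.9680, so at α = 0.025 we fail to reject H₀.

z = 1.8516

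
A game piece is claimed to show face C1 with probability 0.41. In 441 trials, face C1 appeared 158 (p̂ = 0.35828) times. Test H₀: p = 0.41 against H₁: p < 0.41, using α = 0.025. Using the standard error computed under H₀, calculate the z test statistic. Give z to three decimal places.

p̂ = 158/441 = 0.35828.
SE = √(p₀(1−p₀)/n) = √(0.2419/441) = 0.02342.
z = (0.35828 − 0.41)/0.02342 = -0.05172/0.02342 = -2.208.
p-value = P(Z < -2.208) ≈ 0.0136, so at α = 0.025 we reject H₀.

z = -2.208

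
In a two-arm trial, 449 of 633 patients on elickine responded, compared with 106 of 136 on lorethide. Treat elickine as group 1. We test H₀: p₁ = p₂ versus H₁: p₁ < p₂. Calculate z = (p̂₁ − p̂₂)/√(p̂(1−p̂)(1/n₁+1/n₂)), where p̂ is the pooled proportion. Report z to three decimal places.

z = -1.655

p̂₁ = 449/633 = 0.70932, p̂₂ = 106/136 = 0.77941.
Pooled p̂ = (449+106)/(633+136) = 555/769 = 0.72172.
SE = √(0.200842 × 0.00893272) = 0.04236.
z = (0.70932 − 0.77941)/0.04236 = -0.07009/0.04236 = -1.655.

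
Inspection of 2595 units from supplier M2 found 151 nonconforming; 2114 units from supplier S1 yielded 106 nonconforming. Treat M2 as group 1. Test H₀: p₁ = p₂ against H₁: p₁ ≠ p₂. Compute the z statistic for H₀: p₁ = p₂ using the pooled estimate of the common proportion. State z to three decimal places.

z = 1.209

p̂₁ = 151/2595 = 0.05819, p̂₂ = 106/2114 = 0.05014.
Pooled p̂ = (151+106)/(2595+2114) = 257/4709 = 0.05458.
SE = √(p̂(1−p̂)(1/n₁+1/n₂)) = √(0.05458·0.94542·0.000858393) = √(4.42912e-05) = 0.00666.
z = (0.05819 − 0.05014)/0.00666 = 0.00805/0.00666 = 1.209.
p-value = 2·P(Z > 1.209) ≈ 0.2266.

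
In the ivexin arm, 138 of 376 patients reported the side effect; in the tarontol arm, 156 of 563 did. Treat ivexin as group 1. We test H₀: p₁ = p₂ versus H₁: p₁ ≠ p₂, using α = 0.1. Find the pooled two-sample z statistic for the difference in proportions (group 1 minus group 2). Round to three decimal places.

z = 2.912

p̂₁ = 138/376 = 0.367021, p̂₂ = 156/563 = 0.277087.
Pooled p̂ = (138+156)/(376+563) = 294/939 = 0.313099.
SE = √(0.215068 × 0.00443577) = 0.030887.
z = (0.367021 − 0.277087)/0.030887 = 0.089934/0.030887 = 2.912.
p-value = 2·P(Z > 2.912) ≈ 0.0036; since p < α = 0.1, reject H₀.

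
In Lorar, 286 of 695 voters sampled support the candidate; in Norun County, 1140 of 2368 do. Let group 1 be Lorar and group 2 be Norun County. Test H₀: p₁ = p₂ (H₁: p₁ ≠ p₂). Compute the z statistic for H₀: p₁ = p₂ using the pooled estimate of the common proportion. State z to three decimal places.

z = -3.249

p̂₁ = 286/695 = 0.41151, p̂₂ = 1140/2368 = 0.48142.
Pooled p̂ = (286+1140)/(695+2368) = 1426/3063 = 0.46556.
SE = √(0.248814 × 0.00186115) = 0.02152.
z = (0.41151 − 0.48142)/0.02152 = -0.06991/0.02152 = -3.249.
Two-sided p-value ≈ 2·Φ(−3.249) = 0.0012.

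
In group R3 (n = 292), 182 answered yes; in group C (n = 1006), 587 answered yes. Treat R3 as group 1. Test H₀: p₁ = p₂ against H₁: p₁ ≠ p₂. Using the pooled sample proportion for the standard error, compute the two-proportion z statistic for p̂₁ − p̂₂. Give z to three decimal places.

z = 1.218

p̂₁ = 182/292 = 0.62329, p̂₂ = 587/1006 = 0.58350.
Pooled p̂ = (182+587)/(292+1006) = 769/1298 = 0.59245.
SE = √(0.241453 × 0.00441869) = 0.03266.
z = (0.62329 − 0.58350)/0.03266 = 0.03979/0.03266 = 1.218.
p-value = 2·P(Z > 1.218) ≈ 0.2232.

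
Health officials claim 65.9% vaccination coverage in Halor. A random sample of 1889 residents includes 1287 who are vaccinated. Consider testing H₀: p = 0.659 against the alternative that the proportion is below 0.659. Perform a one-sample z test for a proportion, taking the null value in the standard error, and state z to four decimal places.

z = 2.0457

p̂ = 1287/1889 = 0.6813129.
SE = √(p₀(1−p₀)/n) = √(0.22472/1889) = 0.0109070.
z = (0.6813129 − 0.659)/0.0109070 = 0.0223129/0.0109070 = 2.0457.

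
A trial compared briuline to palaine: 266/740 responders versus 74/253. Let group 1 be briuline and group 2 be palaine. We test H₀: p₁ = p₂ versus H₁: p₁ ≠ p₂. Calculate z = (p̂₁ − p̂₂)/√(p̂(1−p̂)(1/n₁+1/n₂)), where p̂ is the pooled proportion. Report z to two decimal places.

z = 1.94

p̂₁ = 266/740 = 0.3595, p̂₂ = 74/253 = 0.2925.
Pooled p̂ = (266+74)/(740+253) = 340/993 = 0.3424.
SE = √(p̂(1−p̂)(1/n₁+1/n₂)) = √(0.3424·0.6576·0.00530392) = √(0.00119424) = 0.0346.
z = (0.3595 − 0.2925)/0.0346 = 0.0670/0.0346 = 1.94.
Two-sided p-value ≈ 2·Φ(−1.938) = 0.0526.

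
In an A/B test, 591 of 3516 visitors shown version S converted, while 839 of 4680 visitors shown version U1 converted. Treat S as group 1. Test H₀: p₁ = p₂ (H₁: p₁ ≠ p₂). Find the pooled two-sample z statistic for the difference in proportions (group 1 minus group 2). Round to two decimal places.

z = -1.32

p̂₁ = 591/3516 ≈ 0.1681, p̂₂ = 839/4680 ≈ 0.1793.
Pooled p̂ = (591+839)/(3516+4680) = 1430/8196 = 0.1745.
SE = √(p̂(1−p̂)(1/n₁+1/n₂)) = √(0.1745·0.8255·0.000498089) = √(7.17417e-05) = 0.0085.
z = (0.1681 − 0.1793)/0.0085 = -0.0112/0.0085 = -1.32.
p-value = 2·P(Z > 1.321) ≈ 0.1867.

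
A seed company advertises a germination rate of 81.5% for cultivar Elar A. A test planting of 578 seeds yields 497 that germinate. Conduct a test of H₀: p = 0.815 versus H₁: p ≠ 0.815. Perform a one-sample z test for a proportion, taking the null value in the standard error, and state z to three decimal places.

p̂ = 497/578 = 0.85986.
Under H₀, SE = √(0.815·0.185/578) = √(0.000260856) = 0.01615.
z = (0.85986 − 0.815)/0.01615 = 0.04486/0.01615 = 2.778.

z = 2.778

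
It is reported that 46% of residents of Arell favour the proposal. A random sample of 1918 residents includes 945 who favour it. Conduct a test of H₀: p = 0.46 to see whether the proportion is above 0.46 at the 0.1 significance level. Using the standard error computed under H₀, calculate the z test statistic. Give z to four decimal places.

p̂ = 945/1918 ≈ 0.4927007.
SE = √(p₀(1−p₀)/n) = √(0.2484/1918) = 0.0113802.
z = (0.4927007 − 0.46)/0.0113802 = 0.0327007/0.0113802 = 2.8735.
p-value = P(Z > 2.873) ≈ 0.0020, so at α = 0.1 we reject H₀.

z = 2.8735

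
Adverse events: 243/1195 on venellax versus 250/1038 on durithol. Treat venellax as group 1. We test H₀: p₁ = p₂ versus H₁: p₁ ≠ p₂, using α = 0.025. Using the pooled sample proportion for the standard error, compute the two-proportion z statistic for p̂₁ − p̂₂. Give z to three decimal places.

z = -2.131

p̂₁ = 243/1195 ≈ 0.20335, p̂₂ = 250/1038 ≈ 0.24085.
Pooled p̂ = (243+250)/(1195+1038) = 493/2233 = 0.22078.
SE = √(p̂(1−p̂)(1/n₁+1/n₂)) = √(0.22078·0.77922·0.00180021) = √(0.000309701) = 0.01760.
z = (0.20335 − 0.24085)/0.01760 = -0.03750/0.01760 = -2.131.
Two-sided p-value ≈ 2·Φ(−2.131) = 0.0331. With α = 0.025, fail to reject H₀.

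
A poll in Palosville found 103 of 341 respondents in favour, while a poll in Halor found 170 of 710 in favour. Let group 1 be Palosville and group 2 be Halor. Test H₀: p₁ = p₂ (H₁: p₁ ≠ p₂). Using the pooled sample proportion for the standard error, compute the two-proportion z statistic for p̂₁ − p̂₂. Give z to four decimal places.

z = 2.1673

p̂₁ = 103/341 = 0.302053, p̂₂ = 170/710 = 0.239437.
Pooled p̂ = (103+170)/(341+710) = 273/1051 = 0.259753.
SE = √(0.192281 × 0.004341) = 0.028891.
z = (0.302053 − 0.239437)/0.028891 = 0.062616/0.028891 = 2.1673.
p-value = 2·P(Z > 2.167) ≈ 0.0302.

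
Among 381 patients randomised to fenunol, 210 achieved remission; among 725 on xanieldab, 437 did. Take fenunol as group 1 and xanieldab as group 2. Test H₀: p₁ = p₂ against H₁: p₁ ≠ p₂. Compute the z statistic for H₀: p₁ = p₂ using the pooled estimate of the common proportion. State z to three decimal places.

p̂₁ = 210/381 = 0.55118, p̂₂ = 437/725 = 0.60276.
Pooled p̂ = (210+437)/(381+725) = 647/1106 = 0.58499.
SE = √(p̂(1−p̂)(1/n₁+1/n₂)) = √(0.58499·0.41501·0.00400398) = √(0.000972073) = 0.03118.
z = (0.55118 − 0.60276)/0.03118 = -0.05158/0.03118 = -1.654.

z = -1.654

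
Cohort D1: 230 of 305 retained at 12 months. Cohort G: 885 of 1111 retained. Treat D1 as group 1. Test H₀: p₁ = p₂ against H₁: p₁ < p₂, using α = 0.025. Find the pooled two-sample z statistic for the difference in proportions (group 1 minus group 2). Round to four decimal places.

z = -1.6063

p̂₁ = 230/305 = 0.754098, p̂₂ = 885/1111 = 0.796580.
Pooled p̂ = (230+885)/(305+1111) = 1115/1416 = 0.787429.
SE = √(0.167384 × 0.00417878) = 0.026447.
z = (0.754098 − 0.796580)/0.026447 = -0.042482/0.026447 = -1.6063.
p-value = P(Z < -1.606) ≈ 0.0541, so at α = 0.025 we fail to reject H₀.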